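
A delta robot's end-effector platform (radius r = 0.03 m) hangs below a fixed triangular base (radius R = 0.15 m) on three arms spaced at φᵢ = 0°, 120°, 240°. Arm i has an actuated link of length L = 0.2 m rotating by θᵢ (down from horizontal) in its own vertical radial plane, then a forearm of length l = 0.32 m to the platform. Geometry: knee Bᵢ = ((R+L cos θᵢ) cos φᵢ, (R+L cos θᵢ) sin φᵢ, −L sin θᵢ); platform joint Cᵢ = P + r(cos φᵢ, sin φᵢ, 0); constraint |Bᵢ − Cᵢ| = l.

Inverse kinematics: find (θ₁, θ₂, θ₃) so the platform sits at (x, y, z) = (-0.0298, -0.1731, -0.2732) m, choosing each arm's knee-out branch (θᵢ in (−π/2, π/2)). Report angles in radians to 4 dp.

φ1=0.0° → target in arm frame (-0.0298, -0.1731)
  A=0.1498, B=-0.2732, C=(l²−L²−A²−y'²−z²)/(2L)=-0.1616
  √(A²+B²)=0.3116;  θ1 = -1.0692+2.1161 ≈ 1.0468
arm 2 (φ=120.0°): x'=-0.1350, y'=0.1124
  e−x'=0.2550;  (l²−L²−(e−x')²−y'²−z²)/2L = -0.2247
  √(A²+B²)=0.3737;  θ2 = -0.8198+2.2160 ≈ 1.3961
φ3=240.0° → target in arm frame (0.1648, 0.0607)
  A=-0.0448, B=-0.2732, C=(l²−L²−A²−y'²−z²)/(2L)=-0.0448
  γ=atan2(-0.2732,-0.0448)=-1.7334;  ψ=arccos(-0.1620)=1.7335;  θ3=γ+ψ≈0.0001

θ₁ = 1.0468, θ₂ = 1.3961, θ₃ = 0.0001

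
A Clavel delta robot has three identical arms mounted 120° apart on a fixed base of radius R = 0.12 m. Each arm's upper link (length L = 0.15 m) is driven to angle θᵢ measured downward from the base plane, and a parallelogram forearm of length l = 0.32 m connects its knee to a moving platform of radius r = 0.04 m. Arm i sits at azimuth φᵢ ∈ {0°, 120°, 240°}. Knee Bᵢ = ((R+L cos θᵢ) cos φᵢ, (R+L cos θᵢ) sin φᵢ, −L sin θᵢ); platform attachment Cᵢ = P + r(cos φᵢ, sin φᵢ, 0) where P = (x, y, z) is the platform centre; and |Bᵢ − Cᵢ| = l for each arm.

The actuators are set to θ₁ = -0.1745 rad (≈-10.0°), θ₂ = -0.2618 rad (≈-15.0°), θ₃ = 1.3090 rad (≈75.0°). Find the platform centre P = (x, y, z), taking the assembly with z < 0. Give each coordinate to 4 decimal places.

(0.0916, 0.1724, -0.2067)

arm 1 at φ=0.0°: (R−r)+L cos θ1 = 0.2277;  O1 = (0.2277, 0.0000, 0.0260)
arm 2 at φ=120.0°: (R−r)+L cos θ2 = 0.2249;  O2 = (-0.1124, 0.1948, 0.0388)
φ3=240.0°: virtual centre (-0.0594, -0.1029, -0.1449), radius l
subtract pairs → two planes through P
[-0.6803 0.3895 0.0256]·P = -0.0005;  [-0.5743 -0.2058 -0.3419]·P = -0.0174
det = 0.3637;  x = 0.0189+-0.3517z,  y = 0.0319+-0.6798z
quadratic in z: (1.5858)z²+(0.0514)z+(-0.0571)=0, √Δ=0.6041 → z ∈ {-0.2067, 0.1742}; z = -0.2067 (taking z<0)
x = 0.0916, y = 0.1724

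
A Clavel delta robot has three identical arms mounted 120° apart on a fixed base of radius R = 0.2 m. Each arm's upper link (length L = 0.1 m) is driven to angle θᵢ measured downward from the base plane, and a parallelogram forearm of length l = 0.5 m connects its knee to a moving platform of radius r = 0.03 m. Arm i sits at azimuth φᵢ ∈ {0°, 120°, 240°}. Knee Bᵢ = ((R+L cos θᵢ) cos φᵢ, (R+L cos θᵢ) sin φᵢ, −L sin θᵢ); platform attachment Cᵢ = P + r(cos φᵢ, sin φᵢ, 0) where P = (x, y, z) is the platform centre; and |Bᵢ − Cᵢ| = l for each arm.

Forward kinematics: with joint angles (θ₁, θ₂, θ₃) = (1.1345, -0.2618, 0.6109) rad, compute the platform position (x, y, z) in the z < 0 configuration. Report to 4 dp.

O1 = (0.2123·cos0.0°, 0.2123·sin0.0°, -0.0906) = (0.2123, 0.0000, -0.0906)
arm 2 at φ=120.0°: ρ2 = 0.2666;  O2 = (-0.1333, 0.2309, 0.0259)
φ3=240.0°: virtual centre (-0.1260, -0.2182, -0.0574), radius l
|O₂|²−|O₁|² = 0.0185;  |O₃|²−|O₁|² = 0.0135
[-0.6911 0.4618 0.2330]·P = 0.0185;  [-0.6764 -0.4363 0.0665]·P = 0.0135
Cramer: x(z) = -0.0233+0.2157z;  y(z) = 0.0052-0.1819z
into |P−O₁|² = l²: 1.0796z² + 0.0778z + -0.1863 = 0;  Δ = 0.8105;  z = -0.4530 or 0.3809 → z<0 root = -0.4530
x = -0.1210, y = 0.0876

(-0.1210, 0.0876, -0.4530)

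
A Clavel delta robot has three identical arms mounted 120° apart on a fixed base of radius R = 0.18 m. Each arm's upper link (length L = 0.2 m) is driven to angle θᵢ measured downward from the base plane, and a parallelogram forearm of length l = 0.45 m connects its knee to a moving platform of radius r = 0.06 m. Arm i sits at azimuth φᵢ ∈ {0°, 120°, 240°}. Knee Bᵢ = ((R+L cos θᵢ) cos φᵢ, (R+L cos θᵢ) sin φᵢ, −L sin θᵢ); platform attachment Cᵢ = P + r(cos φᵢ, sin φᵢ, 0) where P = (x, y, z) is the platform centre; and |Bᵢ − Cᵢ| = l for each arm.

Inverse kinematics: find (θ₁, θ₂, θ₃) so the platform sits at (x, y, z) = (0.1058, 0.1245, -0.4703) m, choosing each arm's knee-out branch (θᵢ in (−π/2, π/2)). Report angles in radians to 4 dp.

θ₁ = 0.4365, θ₂ = 0.6110, θ₃ = 1.2216

arm 1 (φ=0.0°): x'=0.1058, y'=0.1245
  A=0.0142, B=-0.4703, C=(l²−L²−A²−y'²−z²)/(2L)=-0.1860
  θ1 = atan2(B,A) + arccos(C/0.4705) = 0.4365
φ2=120.0° → target in arm frame (0.0549, -0.1539)
  A=0.0651, B=-0.4703, C=(l²−L²−A²−y'²−z²)/(2L)=-0.2165
  γ=atan2(-0.4703,0.0651)=-1.4333;  ψ=arccos(-0.4560)=2.0443;  θ2=γ+ψ≈0.6110
rotate P by −φ3: (-0.1607, 0.0294, -0.4703)
  A=0.2807, B=-0.4703, C=(l²−L²−A²−y'²−z²)/(2L)=-0.3459
  θ3 = atan2(B,A) + arccos(C/0.5477) = 1.2216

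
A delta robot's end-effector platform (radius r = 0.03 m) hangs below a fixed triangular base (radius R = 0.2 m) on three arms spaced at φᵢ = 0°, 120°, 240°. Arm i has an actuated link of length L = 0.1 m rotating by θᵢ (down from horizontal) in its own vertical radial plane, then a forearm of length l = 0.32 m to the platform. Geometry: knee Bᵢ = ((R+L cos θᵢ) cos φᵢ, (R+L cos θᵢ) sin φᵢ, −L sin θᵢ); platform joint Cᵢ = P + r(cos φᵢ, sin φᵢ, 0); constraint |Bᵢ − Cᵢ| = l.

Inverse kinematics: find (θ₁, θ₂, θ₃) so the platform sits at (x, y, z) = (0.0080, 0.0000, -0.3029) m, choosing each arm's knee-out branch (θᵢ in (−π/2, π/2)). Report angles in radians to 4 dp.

θ₁ = 0.8728, θ₂ = 0.9601, θ₃ = 0.9601

φ1=0.0° → target in arm frame (0.0080, 0.0000)
  A cos θ + B sin θ = C:  0.1620·cos θ + -0.3029·sin θ = -0.1280
  γ=atan2(-0.3029,0.1620)=-1.0797;  ψ=arccos(-0.3725)=1.9525;  θ1=γ+ψ≈0.8728
arm 2 (φ=120.0°): x'=-0.0040, y'=-0.0069
  A cos θ + B sin θ = C:  0.1740·cos θ + -0.3029·sin θ = -0.1484
  √(A²+B²)=0.3493;  θ2 = -1.0494+2.0094 ≈ 0.9601
φ3=240.0° → target in arm frame (-0.0040, 0.0069)
  A cos θ + B sin θ = C:  0.1740·cos θ + -0.3029·sin θ = -0.1484
  √(A²+B²)=0.3493;  θ3 = -1.0494+2.0094 ≈ 0.9601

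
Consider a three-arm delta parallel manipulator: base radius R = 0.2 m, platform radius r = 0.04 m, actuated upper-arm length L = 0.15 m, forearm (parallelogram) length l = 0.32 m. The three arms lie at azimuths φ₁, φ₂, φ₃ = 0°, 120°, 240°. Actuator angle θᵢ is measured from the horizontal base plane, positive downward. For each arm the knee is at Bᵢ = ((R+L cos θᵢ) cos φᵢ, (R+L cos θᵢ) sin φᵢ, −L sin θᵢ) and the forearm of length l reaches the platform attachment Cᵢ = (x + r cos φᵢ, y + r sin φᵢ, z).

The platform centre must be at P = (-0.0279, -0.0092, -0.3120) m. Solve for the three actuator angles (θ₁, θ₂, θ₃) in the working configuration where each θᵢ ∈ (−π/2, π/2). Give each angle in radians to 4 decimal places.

arm 1 (φ=0.0°): x'=-0.0279, y'=-0.0092
  e−x'=0.1879;  (l²−L²−(e−x')²−y'²−z²)/2L = -0.1761
  √(A²+B²)=0.3642;  θ1 = -1.0287+2.0755 ≈ 1.0468
φ2=120.0° → target in arm frame (0.0060, 0.0288)
  A=0.1540, B=-0.3120, C=(l²−L²−A²−y'²−z²)/(2L)=-0.1400
  γ=atan2(-0.3120,0.1540)=-1.1122;  ψ=arccos(-0.4023)=1.9848;  θ2=γ+ψ≈0.8726
φ3=240.0° → target in arm frame (0.0219, -0.0196)
  A=0.1381, B=-0.3120, C=(l²−L²−A²−y'²−z²)/(2L)=-0.1230
  γ=atan2(-0.3120,0.1381)=-1.1541;  ψ=arccos(-0.3604)=1.9395;  θ3=γ+ψ≈0.7854

θ₁ = 1.0468, θ₂ = 0.8726, θ₃ = 0.7854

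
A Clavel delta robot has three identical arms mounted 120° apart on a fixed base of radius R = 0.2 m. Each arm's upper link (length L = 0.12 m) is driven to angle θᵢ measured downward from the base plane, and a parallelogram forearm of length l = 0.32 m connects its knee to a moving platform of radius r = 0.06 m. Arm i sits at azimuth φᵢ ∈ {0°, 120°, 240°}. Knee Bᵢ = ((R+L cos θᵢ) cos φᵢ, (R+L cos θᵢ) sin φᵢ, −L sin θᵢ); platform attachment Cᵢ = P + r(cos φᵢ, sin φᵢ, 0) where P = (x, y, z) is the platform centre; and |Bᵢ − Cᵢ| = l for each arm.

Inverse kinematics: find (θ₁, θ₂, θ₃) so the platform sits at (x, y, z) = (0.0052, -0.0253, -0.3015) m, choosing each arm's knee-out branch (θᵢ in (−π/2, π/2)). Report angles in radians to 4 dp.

rotate P by −φ1: (0.0052, -0.0253, -0.3015)
  A cos θ + B sin θ = C:  0.1348·cos θ + -0.3015·sin θ = -0.0905
  γ=atan2(-0.3015,0.1348)=-1.1504;  ψ=arccos(-0.2739)=1.8483;  θ1=γ+ψ≈0.6979
arm 2 (φ=120.0°): x'=-0.0245, y'=0.0081
  A=0.1645, B=-0.3015, C=(l²−L²−A²−y'²−z²)/(2L)=-0.1251
  γ=atan2(-0.3015,0.1645)=-1.0713;  ψ=arccos(-0.3643)=1.9437;  θ2=γ+ψ≈0.8724
rotate P by −φ3: (0.0193, 0.0172, -0.3015)
  A cos θ + B sin θ = C:  0.1207·cos θ + -0.3015·sin θ = -0.0740
  √(A²+B²)=0.3248;  θ3 = -1.1900+1.8007 ≈ 0.6107

θ₁ = 0.6979, θ₂ = 0.8724, θ₃ = 0.6107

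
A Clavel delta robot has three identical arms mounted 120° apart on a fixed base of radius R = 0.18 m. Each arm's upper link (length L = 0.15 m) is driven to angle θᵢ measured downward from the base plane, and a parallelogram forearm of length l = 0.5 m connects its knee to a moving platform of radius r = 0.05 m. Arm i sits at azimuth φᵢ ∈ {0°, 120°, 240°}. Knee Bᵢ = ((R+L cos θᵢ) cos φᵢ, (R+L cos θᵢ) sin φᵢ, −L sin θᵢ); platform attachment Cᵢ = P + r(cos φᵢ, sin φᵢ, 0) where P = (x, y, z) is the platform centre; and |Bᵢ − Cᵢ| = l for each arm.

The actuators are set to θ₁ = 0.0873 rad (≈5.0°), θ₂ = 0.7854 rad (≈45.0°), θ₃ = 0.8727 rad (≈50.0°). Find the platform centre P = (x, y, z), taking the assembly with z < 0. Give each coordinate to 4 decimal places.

φ1=0.0°: virtual centre (0.2794, 0.0000, -0.0131), radius l
φ2=120.0°: virtual centre (-0.1180, 0.2044, -0.1061), radius l
arm 3 at φ=240.0°: (R−r)+L cos θ3 = 0.2264;  centre 3 = (-0.1132, -0.1961, -0.1149)
|centre ₂|²−|centre ₁|² = -0.0113;  |centre ₃|²−|centre ₁|² = -0.0138
plane₁₂: -0.7949x+0.4089y+-0.1860z = -0.0113
det = 0.6328;  x = 0.0159+-0.2468z,  y = 0.0033+-0.0251z
sphere 1 gives Az²+Bz+C=0 with A=1.0616, B=0.1561, C=-0.1804;  B²−4AC=0.7902;  roots -0.4922, 0.3452;  negative root z = -0.4922
x = 0.1374, y = 0.0157

(0.1374, 0.0157, -0.4922)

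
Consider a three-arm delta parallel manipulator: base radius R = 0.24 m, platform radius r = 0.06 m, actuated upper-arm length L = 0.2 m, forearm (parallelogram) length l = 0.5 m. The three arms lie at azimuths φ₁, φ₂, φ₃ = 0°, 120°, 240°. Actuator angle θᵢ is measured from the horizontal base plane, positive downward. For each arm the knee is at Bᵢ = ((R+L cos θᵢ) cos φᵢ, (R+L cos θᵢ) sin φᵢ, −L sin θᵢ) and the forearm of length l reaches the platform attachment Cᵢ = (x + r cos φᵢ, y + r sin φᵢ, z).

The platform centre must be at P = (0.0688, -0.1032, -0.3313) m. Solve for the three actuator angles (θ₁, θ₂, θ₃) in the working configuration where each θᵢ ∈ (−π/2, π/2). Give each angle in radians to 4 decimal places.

θ₁ = -0.2615, θ₂ = 0.6981, θ₃ = -0.1744

rotate P by −φ1: (0.0688, -0.1032, -0.3313)
  e−x'=0.1112;  (l²−L²−(e−x')²−y'²−z²)/2L = 0.1931
  θ1 = atan2(B,A) + arccos(C/0.3495) = -0.2615
rotate P by −φ2: (-0.1238, -0.0080, -0.3313)
  A=0.3038, B=-0.3313, C=(l²−L²−A²−y'²−z²)/(2L)=0.0197
  √(A²+B²)=0.4495;  θ2 = -0.8287+1.5269 ≈ 0.6981
arm 3 (φ=240.0°): x'=0.0550, y'=0.1112
  A cos θ + B sin θ = C:  0.1250·cos θ + -0.3313·sin θ = 0.1806
  √(A²+B²)=0.3541;  θ3 = -1.2099+1.0355 ≈ -0.1744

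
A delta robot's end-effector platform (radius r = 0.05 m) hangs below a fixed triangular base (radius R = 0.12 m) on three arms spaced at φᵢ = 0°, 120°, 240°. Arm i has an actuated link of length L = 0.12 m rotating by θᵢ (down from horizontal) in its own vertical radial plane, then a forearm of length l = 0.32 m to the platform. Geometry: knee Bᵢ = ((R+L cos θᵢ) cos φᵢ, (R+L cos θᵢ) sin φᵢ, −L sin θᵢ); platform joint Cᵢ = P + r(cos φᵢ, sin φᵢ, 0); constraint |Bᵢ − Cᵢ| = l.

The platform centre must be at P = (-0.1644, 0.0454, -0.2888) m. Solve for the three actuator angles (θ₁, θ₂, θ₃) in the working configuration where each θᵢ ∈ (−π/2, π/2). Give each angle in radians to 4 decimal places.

rotate P by −φ1: (-0.1644, 0.0454, -0.2888)
  A=0.2344, B=-0.2888, C=(l²−L²−A²−y'²−z²)/(2L)=-0.2184
  γ=atan2(-0.2888,0.2344)=-0.8890;  ψ=arccos(-0.5871)=2.1983;  θ1=γ+ψ≈1.3093
rotate P by −φ2: (0.1215, 0.1197, -0.2888)
  A cos θ + B sin θ = C:  -0.0515·cos θ + -0.2888·sin θ = -0.0516
  γ=atan2(-0.2888,-0.0515)=-1.7473;  ψ=arccos(-0.1759)=1.7476;  θ2=γ+ψ≈0.0002
rotate P by −φ3: (0.0429, -0.1651, -0.2888)
  e−x'=0.0271;  (l²−L²−(e−x')²−y'²−z²)/2L = -0.0975
  γ=atan2(-0.2888,0.0271)=-1.4772;  ψ=arccos(-0.3360)=1.9135;  θ3=γ+ψ≈0.4363

θ₁ = 1.3093, θ₂ = 0.0002, θ₃ = 0.4363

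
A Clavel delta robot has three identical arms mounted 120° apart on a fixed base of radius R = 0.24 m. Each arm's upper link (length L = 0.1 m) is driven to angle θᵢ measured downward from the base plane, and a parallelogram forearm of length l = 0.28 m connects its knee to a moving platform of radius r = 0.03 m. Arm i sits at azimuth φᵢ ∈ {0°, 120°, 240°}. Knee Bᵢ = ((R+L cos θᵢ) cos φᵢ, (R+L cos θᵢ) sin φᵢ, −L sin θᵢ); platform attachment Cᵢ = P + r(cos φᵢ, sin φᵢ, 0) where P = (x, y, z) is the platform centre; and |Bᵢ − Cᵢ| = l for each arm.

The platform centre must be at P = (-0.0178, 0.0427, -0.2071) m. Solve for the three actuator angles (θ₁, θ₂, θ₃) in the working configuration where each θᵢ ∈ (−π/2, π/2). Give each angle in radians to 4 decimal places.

θ₁ = 1.3088, θ₂ = 0.6978, θ₃ = 1.3963

φ1=0.0° → target in arm frame (-0.0178, 0.0427)
  A cos θ + B sin θ = C:  0.2278·cos θ + -0.2071·sin θ = -0.1410
  θ1 = atan2(B,A) + arccos(C/0.3079) = 1.3088
arm 2 (φ=120.0°): x'=0.0459, y'=-0.0059
  A cos θ + B sin θ = C:  0.1641·cos θ + -0.2071·sin θ = -0.0073
  γ=atan2(-0.2071,0.1641)=-0.9007;  ψ=arccos(-0.0276)=1.5984;  θ2=γ+ψ≈0.6978
arm 3 (φ=240.0°): x'=-0.0281, y'=-0.0368
  A=0.2381, B=-0.2071, C=(l²−L²−A²−y'²−z²)/(2L)=-0.1626
  γ=atan2(-0.2071,0.2381)=-0.7159;  ψ=arccos(-0.5154)=2.1122;  θ3=γ+ψ≈1.3963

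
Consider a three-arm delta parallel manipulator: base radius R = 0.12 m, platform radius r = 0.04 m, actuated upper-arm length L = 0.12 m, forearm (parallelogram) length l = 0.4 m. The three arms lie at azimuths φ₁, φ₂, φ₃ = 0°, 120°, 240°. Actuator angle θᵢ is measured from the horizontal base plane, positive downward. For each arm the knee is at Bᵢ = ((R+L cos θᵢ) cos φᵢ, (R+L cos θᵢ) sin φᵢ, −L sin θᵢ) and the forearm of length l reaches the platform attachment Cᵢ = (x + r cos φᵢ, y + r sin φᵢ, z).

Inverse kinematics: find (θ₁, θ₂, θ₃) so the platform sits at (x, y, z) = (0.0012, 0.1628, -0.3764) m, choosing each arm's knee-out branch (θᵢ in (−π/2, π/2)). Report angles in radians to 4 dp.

arm 1 (φ=0.0°): x'=0.0012, y'=0.1628
  e−x'=0.0788;  (l²−L²−(e−x')²−y'²−z²)/2L = -0.1200
  γ=atan2(-0.3764,0.0788)=-1.3644;  ψ=arccos(-0.3119)=1.8880;  θ1=γ+ψ≈0.5236
rotate P by −φ2: (0.1404, -0.0824, -0.3764)
  A=-0.0604, B=-0.3764, C=(l²−L²−A²−y'²−z²)/(2L)=-0.0272
  √(A²+B²)=0.3812;  θ2 = -1.7299+1.6421 ≈ -0.0878
arm 3 (φ=240.0°): x'=-0.1416, y'=-0.0804
  A cos θ + B sin θ = C:  0.2216·cos θ + -0.3764·sin θ = -0.2152
  γ=atan2(-0.3764,0.2216)=-1.0387;  ψ=arccos(-0.4926)=2.0859;  θ3=γ+ψ≈1.0471

θ₁ = 0.5236, θ₂ = -0.0878, θ₃ = 1.0471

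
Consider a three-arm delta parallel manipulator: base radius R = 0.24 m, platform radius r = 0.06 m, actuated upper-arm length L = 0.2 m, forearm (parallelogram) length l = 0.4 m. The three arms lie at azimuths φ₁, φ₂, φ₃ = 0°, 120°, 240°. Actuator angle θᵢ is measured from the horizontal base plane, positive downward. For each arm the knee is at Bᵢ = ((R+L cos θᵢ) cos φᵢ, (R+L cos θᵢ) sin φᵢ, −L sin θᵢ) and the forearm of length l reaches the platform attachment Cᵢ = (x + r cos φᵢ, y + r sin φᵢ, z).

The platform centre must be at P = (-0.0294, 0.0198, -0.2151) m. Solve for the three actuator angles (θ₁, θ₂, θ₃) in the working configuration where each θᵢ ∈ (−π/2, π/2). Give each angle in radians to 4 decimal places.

θ₁ = 0.5238, θ₂ = 0.0872, θ₃ = 0.3486

arm 1 (φ=0.0°): x'=-0.0294, y'=0.0198
  A cos θ + B sin θ = C:  0.2094·cos θ + -0.2151·sin θ = 0.0737
  γ=atan2(-0.2151,0.2094)=-0.7988;  ψ=arccos(0.2456)=1.3227;  θ1=γ+ψ≈0.5238
arm 2 (φ=120.0°): x'=0.0318, y'=0.0156
  A=0.1482, B=-0.2151, C=(l²−L²−A²−y'²−z²)/(2L)=0.1289
  θ2 = atan2(B,A) + arccos(C/0.2612) = 0.0872
φ3=240.0° → target in arm frame (-0.0024, -0.0354)
  A=0.1824, B=-0.2151, C=(l²−L²−A²−y'²−z²)/(2L)=0.0980
  γ=atan2(-0.2151,0.1824)=-0.8673;  ψ=arccos(0.3474)=1.2160;  θ3=γ+ψ≈0.3486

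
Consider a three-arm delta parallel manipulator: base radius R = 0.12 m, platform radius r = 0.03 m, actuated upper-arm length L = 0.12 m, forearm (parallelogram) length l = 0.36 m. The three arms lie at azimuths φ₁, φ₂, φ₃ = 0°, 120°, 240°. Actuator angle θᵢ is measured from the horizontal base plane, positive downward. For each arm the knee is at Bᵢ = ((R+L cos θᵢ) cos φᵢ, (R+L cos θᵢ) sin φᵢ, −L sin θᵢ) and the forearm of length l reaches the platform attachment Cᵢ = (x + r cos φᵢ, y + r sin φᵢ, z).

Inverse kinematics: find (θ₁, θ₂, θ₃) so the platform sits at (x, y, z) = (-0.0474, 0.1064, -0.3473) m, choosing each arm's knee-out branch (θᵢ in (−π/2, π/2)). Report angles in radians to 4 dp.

arm 1 (φ=0.0°): x'=-0.0474, y'=0.1064
  e−x'=0.1374;  (l²−L²−(e−x')²−y'²−z²)/2L = -0.1484
  γ=atan2(-0.3473,0.1374)=-1.1941;  ψ=arccos(-0.3973)=1.9794;  θ1=γ+ψ≈0.7853
arm 2 (φ=120.0°): x'=0.1158, y'=-0.0122
  e−x'=-0.0258;  (l²−L²−(e−x')²−y'²−z²)/2L = -0.0260
  θ2 = atan2(B,A) + arccos(C/0.3483) = 0.0004
φ3=240.0° → target in arm frame (-0.0684, -0.0942)
  A cos θ + B sin θ = C:  0.1584·cos θ + -0.3473·sin θ = -0.1642
  γ=atan2(-0.3473,0.1584)=-1.1428;  ψ=arccos(-0.4301)=2.0154;  θ3=γ+ψ≈0.8726

θ₁ = 0.7853, θ₂ = 0.0004, θ₃ = 0.8726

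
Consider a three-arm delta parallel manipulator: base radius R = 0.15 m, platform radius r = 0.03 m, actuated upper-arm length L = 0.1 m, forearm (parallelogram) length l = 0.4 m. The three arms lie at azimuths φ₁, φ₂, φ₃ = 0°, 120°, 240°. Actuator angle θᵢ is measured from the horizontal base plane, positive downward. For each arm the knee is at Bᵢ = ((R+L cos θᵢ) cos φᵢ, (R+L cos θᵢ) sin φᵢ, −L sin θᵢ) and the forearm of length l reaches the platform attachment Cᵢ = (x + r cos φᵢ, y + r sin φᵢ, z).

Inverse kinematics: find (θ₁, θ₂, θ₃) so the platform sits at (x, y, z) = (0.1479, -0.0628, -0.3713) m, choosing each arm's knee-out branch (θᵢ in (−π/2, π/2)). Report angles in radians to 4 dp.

rotate P by −φ1: (0.1479, -0.0628, -0.3713)
  e−x'=-0.0279;  (l²−L²−(e−x')²−y'²−z²)/2L = 0.0371
  θ1 = atan2(B,A) + arccos(C/0.3723) = -0.1747
arm 2 (φ=120.0°): x'=-0.1283, y'=-0.0967
  e−x'=0.2483;  (l²−L²−(e−x')²−y'²−z²)/2L = -0.2944
  θ2 = atan2(B,A) + arccos(C/0.4467) = 1.3091
arm 3 (φ=240.0°): x'=-0.0196, y'=0.1595
  A cos θ + B sin θ = C:  0.1396·cos θ + -0.3713·sin θ = -0.1639
  γ=atan2(-0.3713,0.1396)=-1.2113;  ψ=arccos(-0.4132)=1.9967;  θ3=γ+ψ≈0.7855

θ₁ = -0.1747, θ₂ = 1.3091, θ₃ = 0.7855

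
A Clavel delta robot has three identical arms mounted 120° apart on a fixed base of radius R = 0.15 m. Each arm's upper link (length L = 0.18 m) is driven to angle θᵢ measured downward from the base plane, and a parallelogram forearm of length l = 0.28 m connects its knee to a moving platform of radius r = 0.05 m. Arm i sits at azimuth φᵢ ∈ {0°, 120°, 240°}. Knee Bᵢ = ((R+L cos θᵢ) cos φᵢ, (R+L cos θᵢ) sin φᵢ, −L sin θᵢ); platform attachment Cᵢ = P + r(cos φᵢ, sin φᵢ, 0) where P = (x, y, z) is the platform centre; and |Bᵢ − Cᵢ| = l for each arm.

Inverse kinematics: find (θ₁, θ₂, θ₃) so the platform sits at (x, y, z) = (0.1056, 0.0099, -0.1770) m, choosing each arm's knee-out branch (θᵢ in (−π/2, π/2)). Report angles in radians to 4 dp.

θ₁ = -0.2618, θ₂ = 0.8725, θ₃ = 0.9597

rotate P by −φ1: (0.1056, 0.0099, -0.1770)
  A cos θ + B sin θ = C:  -0.0056·cos θ + -0.1770·sin θ = 0.0404
  √(A²+B²)=0.1771;  θ1 = -1.6024+1.3407 ≈ -0.2618
φ2=120.0° → target in arm frame (-0.0442, -0.0964)
  A cos θ + B sin θ = C:  0.1442·cos θ + -0.1770·sin θ = -0.0428
  γ=atan2(-0.1770,0.1442)=-0.8871;  ψ=arccos(-0.1876)=1.7596;  θ2=γ+ψ≈0.8725
arm 3 (φ=240.0°): x'=-0.0614, y'=0.0865
  A=0.1614, B=-0.1770, C=(l²−L²−A²−y'²−z²)/(2L)=-0.0524
  √(A²+B²)=0.2395;  θ3 = -0.8315+1.7912 ≈ 0.9597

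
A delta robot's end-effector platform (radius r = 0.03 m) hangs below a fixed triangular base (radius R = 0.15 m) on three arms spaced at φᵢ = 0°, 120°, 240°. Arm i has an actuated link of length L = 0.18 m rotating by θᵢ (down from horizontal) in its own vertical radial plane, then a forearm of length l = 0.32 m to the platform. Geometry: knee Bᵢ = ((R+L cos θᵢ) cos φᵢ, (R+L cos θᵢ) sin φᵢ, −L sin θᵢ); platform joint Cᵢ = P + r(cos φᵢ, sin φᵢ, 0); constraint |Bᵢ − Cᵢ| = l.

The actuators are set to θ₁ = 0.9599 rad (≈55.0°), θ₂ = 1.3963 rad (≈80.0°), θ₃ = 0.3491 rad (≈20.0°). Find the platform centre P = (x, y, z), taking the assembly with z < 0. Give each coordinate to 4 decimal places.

arm 1 at φ=0.0°: e+L cos θ1 = 0.2232;  centre 1 = (0.2232, 0.0000, -0.1474)
arm 2 at φ=120.0°: e+L cos θ2 = 0.1513;  centre 2 = (-0.0756, 0.1310, -0.1773)
φ3=240.0°: virtual centre (-0.1446, -0.2504, -0.0616), radius l
|centre ₂|²−|centre ₁|² = -0.0173;  |centre ₃|²−|centre ₁|² = 0.0158
plane₁₂: -0.5977x+0.2620y+-0.0596z = -0.0173
det = 0.4921;  x = 0.0092+0.0307z,  y = -0.0450+0.2978z
quadratic in z: (1.0896)z²+(0.2549)z+(-0.0328)=0, √Δ=0.4560 → z ∈ {-0.3262, 0.0923}; z = -0.3262 (taking z<0)
x = -0.0009, y = -0.1422

(-0.0009, -0.1422, -0.3262)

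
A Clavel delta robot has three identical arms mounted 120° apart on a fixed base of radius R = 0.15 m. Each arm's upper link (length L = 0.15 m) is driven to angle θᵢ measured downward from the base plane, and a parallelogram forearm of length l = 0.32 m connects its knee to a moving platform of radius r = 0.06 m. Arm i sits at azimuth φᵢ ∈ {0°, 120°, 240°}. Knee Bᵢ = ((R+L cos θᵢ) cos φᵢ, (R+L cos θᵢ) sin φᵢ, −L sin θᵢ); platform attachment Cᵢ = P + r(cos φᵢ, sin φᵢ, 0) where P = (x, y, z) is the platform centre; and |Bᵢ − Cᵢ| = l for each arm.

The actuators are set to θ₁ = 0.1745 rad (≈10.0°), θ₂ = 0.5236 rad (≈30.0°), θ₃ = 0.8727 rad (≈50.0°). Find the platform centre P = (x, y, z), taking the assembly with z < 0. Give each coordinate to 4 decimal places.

φ1=0.0°: virtual centre (0.2377, 0.0000, -0.0260), radius l
O2 = (0.2199·cos120.0°, 0.2199·sin120.0°, -0.0750) = (-0.1100, 0.1904, -0.0750)
φ3=240.0°: virtual centre (-0.0932, -0.1614, -0.1149), radius l
subtract pairs → two planes through P
[-0.6953 0.3809 -0.0979]·P = -0.0032;  [-0.6619 -0.3229 -0.1777]·P = -0.0092
det = 0.4766;  x = 0.0096+-0.2084z,  y = 0.0090+-0.1233z
into |P−O₁|² = l²: 1.0586z² + 0.1449z + -0.0496 = 0;  Δ = 0.2310;  z = -0.2954 or 0.1585 → z<0 root = -0.2954
x = 0.0711, y = 0.0455

(0.0711, 0.0455, -0.2954)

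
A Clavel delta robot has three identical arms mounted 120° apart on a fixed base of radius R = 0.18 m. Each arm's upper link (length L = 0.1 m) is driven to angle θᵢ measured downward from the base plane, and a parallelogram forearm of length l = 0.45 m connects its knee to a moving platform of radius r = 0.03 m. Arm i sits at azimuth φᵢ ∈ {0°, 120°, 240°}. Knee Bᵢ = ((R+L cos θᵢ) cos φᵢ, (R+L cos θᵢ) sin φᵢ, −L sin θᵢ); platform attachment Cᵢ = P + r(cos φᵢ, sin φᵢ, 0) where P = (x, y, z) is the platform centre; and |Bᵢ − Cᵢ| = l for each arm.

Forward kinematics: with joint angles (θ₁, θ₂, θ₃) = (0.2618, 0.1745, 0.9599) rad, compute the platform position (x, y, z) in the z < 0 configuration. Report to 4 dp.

arm 1 at φ=0.0°: e+L cos θ1 = 0.2466;  S1 = (0.2466, 0.0000, -0.0259)
arm 2 at φ=120.0°: e+L cos θ2 = 0.2485;  S2 = (-0.1242, 0.2152, -0.0174)
arm 3 at φ=240.0°: e+L cos θ3 = 0.2074;  S3 = (-0.1037, -0.1796, -0.0819)
|S₂|²−|S₁|² = 0.0006;  |S₃|²−|S₁|² = -0.0118
[-0.7417 0.4304 0.0170]·P = 0.0006;  [-0.7005 -0.3592 -0.1121]·P = -0.0118
det = 0.5679;  x = 0.0086+-0.0742z,  y = 0.0161+-0.1674z
into |P−S₁|² = l²: 1.0335z² + 0.0817z + -0.1449 = 0;  Δ = 0.6058;  z = -0.4160 or 0.3370 → z<0 root = -0.4160
x = 0.0394, y = 0.0857

(0.0394, 0.0857, -0.4160)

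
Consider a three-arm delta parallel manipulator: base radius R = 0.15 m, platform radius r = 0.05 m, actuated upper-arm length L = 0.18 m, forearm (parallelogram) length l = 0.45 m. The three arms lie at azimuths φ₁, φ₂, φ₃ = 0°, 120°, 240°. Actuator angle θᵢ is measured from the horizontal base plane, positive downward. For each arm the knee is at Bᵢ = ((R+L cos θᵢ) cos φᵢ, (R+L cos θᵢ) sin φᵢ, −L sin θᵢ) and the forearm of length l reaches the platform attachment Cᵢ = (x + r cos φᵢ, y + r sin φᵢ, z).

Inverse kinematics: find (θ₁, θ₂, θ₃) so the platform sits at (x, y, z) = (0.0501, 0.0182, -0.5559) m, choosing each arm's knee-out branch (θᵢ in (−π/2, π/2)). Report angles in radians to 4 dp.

θ₁ = 0.8726, θ₂ = 1.0471, θ₃ = 1.1343

φ1=0.0° → target in arm frame (0.0501, 0.0182)
  A cos θ + B sin θ = C:  0.0499·cos θ + -0.5559·sin θ = -0.3937
  θ1 = atan2(B,A) + arccos(C/0.5581) = 0.8726
φ2=120.0° → target in arm frame (-0.0093, -0.0525)
  A=0.1093, B=-0.5559, C=(l²−L²−A²−y'²−z²)/(2L)=-0.4267
  γ=atan2(-0.5559,0.1093)=-1.3767;  ψ=arccos(-0.7532)=2.4237;  θ2=γ+ψ≈1.0471
rotate P by −φ3: (-0.0408, 0.0343, -0.5559)
  A=0.1408, B=-0.5559, C=(l²−L²−A²−y'²−z²)/(2L)=-0.4442
  γ=atan2(-0.5559,0.1408)=-1.3227;  ψ=arccos(-0.7747)=2.4570;  θ3=γ+ψ≈1.1343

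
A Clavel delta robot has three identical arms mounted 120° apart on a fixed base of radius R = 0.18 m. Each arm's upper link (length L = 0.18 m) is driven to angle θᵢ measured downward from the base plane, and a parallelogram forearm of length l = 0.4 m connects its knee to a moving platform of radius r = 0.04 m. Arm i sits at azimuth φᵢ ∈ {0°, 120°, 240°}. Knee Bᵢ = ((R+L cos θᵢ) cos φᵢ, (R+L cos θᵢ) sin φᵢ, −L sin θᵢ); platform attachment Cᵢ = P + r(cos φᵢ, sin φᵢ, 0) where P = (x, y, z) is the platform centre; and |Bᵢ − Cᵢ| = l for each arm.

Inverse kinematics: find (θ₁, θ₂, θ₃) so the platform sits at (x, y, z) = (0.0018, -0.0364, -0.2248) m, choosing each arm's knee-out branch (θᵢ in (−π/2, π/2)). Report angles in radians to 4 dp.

arm 1 (φ=0.0°): x'=0.0018, y'=-0.0364
  A cos θ + B sin θ = C:  0.1382·cos θ + -0.2248·sin θ = 0.1573
  γ=atan2(-0.2248,0.1382)=-1.0196;  ψ=arccos(0.5962)=0.9320;  θ1=γ+ψ≈-0.0876
arm 2 (φ=120.0°): x'=-0.0324, y'=0.0166
  A cos θ + B sin θ = C:  0.1724·cos θ + -0.2248·sin θ = 0.1307
  θ2 = atan2(B,A) + arccos(C/0.2833) = 0.1747
φ3=240.0° → target in arm frame (0.0306, 0.0198)
  A cos θ + B sin θ = C:  0.1094·cos θ + -0.2248·sin θ = 0.1798
  √(A²+B²)=0.2500;  θ3 = -1.1180+0.7684 ≈ -0.3496

θ₁ = -0.0876, θ₂ = 0.1747, θ₃ = -0.3496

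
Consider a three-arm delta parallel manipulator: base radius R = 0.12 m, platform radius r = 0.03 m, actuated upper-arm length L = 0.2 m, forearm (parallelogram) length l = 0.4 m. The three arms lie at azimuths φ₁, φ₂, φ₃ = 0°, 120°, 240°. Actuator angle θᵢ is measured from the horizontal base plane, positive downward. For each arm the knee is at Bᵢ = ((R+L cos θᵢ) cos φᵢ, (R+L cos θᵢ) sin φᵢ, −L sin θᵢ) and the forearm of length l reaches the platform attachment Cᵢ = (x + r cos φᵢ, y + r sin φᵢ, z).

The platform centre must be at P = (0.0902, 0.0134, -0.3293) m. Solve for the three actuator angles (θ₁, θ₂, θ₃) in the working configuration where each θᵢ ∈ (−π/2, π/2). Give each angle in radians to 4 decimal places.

arm 1 (φ=0.0°): x'=0.0902, y'=0.0134
  A cos θ + B sin θ = C:  -0.0002·cos θ + -0.3293·sin θ = 0.0285
  √(A²+B²)=0.3293;  θ1 = -1.5714+1.4843 ≈ -0.0871
arm 2 (φ=120.0°): x'=-0.0335, y'=-0.0848
  A=0.1235, B=-0.3293, C=(l²−L²−A²−y'²−z²)/(2L)=-0.0272
  θ2 = atan2(B,A) + arccos(C/0.3517) = 0.4362
φ3=240.0° → target in arm frame (-0.0567, 0.0714)
  A=0.1467, B=-0.3293, C=(l²−L²−A²−y'²−z²)/(2L)=-0.0377
  √(A²+B²)=0.3605;  θ3 = -1.1517+1.6754 ≈ 0.5237

θ₁ = -0.0871, θ₂ = 0.4362, θ₃ = 0.5237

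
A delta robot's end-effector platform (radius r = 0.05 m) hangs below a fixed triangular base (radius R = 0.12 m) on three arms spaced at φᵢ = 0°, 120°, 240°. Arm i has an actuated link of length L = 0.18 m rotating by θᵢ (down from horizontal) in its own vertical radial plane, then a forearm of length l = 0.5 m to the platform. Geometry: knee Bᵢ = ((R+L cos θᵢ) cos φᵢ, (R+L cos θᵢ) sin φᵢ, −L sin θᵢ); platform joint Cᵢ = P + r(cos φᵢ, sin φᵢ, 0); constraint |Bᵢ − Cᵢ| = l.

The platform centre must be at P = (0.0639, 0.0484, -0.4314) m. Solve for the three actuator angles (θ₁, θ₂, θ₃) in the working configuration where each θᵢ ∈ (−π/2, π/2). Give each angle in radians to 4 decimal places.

rotate P by −φ1: (0.0639, 0.0484, -0.4314)
  A cos θ + B sin θ = C:  0.0061·cos θ + -0.4314·sin θ = 0.0809
  γ=atan2(-0.4314,0.0061)=-1.5567;  ψ=arccos(0.1874)=1.3822;  θ1=γ+ψ≈-0.1744
arm 2 (φ=120.0°): x'=0.0100, y'=-0.0795
  e−x'=0.0600;  (l²−L²−(e−x')²−y'²−z²)/2L = 0.0599
  θ2 = atan2(B,A) + arccos(C/0.4356) = 0.0003
arm 3 (φ=240.0°): x'=-0.0739, y'=0.0311
  A=0.1439, B=-0.4314, C=(l²−L²−A²−y'²−z²)/(2L)=0.0273
  √(A²+B²)=0.4548;  θ3 = -1.2489+1.5107 ≈ 0.2618

θ₁ = -0.1744, θ₂ = 0.0003, θ₃ = 0.2618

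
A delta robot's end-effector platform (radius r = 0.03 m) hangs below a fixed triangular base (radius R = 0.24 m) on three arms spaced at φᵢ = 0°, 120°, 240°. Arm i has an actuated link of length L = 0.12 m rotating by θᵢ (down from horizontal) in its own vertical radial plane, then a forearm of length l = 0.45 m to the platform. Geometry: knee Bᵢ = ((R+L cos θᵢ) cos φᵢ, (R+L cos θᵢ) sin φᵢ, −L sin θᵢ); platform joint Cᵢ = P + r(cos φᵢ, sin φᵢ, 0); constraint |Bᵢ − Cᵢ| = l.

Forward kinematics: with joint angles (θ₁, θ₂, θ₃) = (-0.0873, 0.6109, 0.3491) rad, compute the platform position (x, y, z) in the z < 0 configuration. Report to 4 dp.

(0.0524, -0.0237, -0.3433)

O1 = (0.3295·cos0.0°, 0.3295·sin0.0°, 0.0105) = (0.3295, 0.0000, 0.0105)
arm 2 at φ=120.0°: (R−r)+L cos θ2 = 0.3083;  O2 = (-0.1541, 0.2670, -0.0688)
φ3=240.0°: virtual centre (-0.1614, -0.2795, -0.0410), radius l
eliminate P² terms by subtracting sphere 1 from 2 and 3
plane₁₂: -0.9674x+0.5340y+-0.1586z = -0.0089
Cramer: x(z) = 0.0061-0.1349z;  y(z) = -0.0056+0.0526z
into |P−O₁|² = l²: 1.0210z² + 0.0657z + -0.0978 = 0;  Δ = 0.4035;  z = -0.3433 or 0.2789 → z<0 root = -0.3433
x = 0.0524, y = -0.0237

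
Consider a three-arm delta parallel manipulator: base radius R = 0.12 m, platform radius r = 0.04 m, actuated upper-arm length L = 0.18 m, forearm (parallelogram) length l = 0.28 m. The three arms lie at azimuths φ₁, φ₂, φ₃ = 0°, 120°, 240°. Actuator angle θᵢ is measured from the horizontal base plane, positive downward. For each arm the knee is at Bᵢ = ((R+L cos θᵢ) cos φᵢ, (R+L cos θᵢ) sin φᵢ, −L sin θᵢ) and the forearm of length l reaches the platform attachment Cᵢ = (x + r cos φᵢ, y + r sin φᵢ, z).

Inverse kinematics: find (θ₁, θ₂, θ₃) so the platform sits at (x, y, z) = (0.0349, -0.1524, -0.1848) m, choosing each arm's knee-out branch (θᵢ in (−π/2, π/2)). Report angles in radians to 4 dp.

θ₁ = 0.4365, θ₂ = 1.3092, θ₃ = -0.1748

arm 1 (φ=0.0°): x'=0.0349, y'=-0.1524
  A=0.0451, B=-0.1848, C=(l²−L²−A²−y'²−z²)/(2L)=-0.0373
  γ=atan2(-0.1848,0.0451)=-1.3314;  ψ=arccos(-0.1958)=1.7679;  θ1=γ+ψ≈0.4365
φ2=120.0° → target in arm frame (-0.1494, 0.0460)
  e−x'=0.2294;  (l²−L²−(e−x')²−y'²−z²)/2L = -0.1192
  θ2 = atan2(B,A) + arccos(C/0.2946) = 1.3092
rotate P by −φ3: (0.1145, 0.1064, -0.1848)
  A=-0.0345, B=-0.1848, C=(l²−L²−A²−y'²−z²)/(2L)=-0.0019
  √(A²+B²)=0.1880;  θ3 = -1.7555+1.5807 ≈ -0.1748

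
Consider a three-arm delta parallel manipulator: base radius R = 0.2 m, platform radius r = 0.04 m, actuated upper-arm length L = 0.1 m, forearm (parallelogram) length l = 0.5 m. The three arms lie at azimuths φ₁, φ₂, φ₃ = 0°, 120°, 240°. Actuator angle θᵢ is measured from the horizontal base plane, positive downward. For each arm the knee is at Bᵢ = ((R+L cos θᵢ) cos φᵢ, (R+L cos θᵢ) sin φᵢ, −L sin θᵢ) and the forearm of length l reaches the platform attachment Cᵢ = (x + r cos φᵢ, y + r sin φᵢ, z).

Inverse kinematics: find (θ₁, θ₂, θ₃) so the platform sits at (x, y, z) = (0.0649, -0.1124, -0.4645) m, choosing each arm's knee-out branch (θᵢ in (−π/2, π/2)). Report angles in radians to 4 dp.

θ₁ = 0.1749, θ₂ = 1.1349, θ₃ = 0.1750

φ1=0.0° → target in arm frame (0.0649, -0.1124)
  A cos θ + B sin θ = C:  0.0951·cos θ + -0.4645·sin θ = 0.0128
  θ1 = atan2(B,A) + arccos(C/0.4741) = 0.1749
arm 2 (φ=120.0°): x'=-0.1298, y'=0.0000
  e−x'=0.2898;  (l²−L²−(e−x')²−y'²−z²)/2L = -0.2987
  θ2 = atan2(B,A) + arccos(C/0.5475) = 1.1349
rotate P by −φ3: (0.0649, 0.1124, -0.4645)
  A=0.0951, B=-0.4645, C=(l²−L²−A²−y'²−z²)/(2L)=0.0128
  θ3 = atan2(B,A) + arccos(C/0.4741) = 0.1750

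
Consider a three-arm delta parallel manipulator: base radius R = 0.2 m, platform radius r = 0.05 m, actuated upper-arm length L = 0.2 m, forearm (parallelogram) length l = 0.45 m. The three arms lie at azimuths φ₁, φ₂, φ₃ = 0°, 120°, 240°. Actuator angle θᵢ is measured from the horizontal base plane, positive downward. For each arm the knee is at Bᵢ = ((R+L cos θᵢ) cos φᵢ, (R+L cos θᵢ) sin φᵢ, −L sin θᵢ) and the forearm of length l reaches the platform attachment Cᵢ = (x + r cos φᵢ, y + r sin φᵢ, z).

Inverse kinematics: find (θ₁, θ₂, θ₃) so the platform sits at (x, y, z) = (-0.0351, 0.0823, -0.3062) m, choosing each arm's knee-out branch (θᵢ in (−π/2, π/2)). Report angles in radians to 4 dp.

θ₁ = 0.3489, θ₂ = -0.3490, θ₃ = 0.4361

φ1=0.0° → target in arm frame (-0.0351, 0.0823)
  A cos θ + B sin θ = C:  0.1851·cos θ + -0.3062·sin θ = 0.0693
  √(A²+B²)=0.3578;  θ1 = -1.0271+1.3760 ≈ 0.3489
φ2=120.0° → target in arm frame (0.0888, -0.0108)
  A cos θ + B sin θ = C:  0.0612·cos θ + -0.3062·sin θ = 0.1622
  √(A²+B²)=0.3123;  θ2 = -1.3736+1.0246 ≈ -0.3490
φ3=240.0° → target in arm frame (-0.0537, -0.0715)
  A=0.2037, B=-0.3062, C=(l²−L²−A²−y'²−z²)/(2L)=0.0553
  γ=atan2(-0.3062,0.2037)=-0.9837;  ψ=arccos(0.1504)=1.4199;  θ3=γ+ψ≈0.4361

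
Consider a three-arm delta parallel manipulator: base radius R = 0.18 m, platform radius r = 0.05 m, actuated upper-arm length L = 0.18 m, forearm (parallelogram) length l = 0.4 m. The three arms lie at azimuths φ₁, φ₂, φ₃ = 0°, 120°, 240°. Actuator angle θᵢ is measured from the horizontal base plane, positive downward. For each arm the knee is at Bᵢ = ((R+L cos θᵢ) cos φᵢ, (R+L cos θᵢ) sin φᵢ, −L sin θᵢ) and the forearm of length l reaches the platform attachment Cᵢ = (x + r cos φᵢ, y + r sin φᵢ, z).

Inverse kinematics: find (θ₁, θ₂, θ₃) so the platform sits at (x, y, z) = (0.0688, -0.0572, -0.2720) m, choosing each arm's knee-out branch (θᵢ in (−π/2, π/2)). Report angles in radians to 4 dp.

θ₁ = -0.2615, θ₂ = 0.6112, θ₃ = 0.0874

arm 1 (φ=0.0°): x'=0.0688, y'=-0.0572
  A cos θ + B sin θ = C:  0.0612·cos θ + -0.2720·sin θ = 0.1294
  γ=atan2(-0.2720,0.0612)=-1.3495;  ψ=arccos(0.4643)=1.0880;  θ1=γ+ψ≈-0.2615
φ2=120.0° → target in arm frame (-0.0839, -0.0310)
  A=0.2139, B=-0.2720, C=(l²−L²−A²−y'²−z²)/(2L)=0.0191
  γ=atan2(-0.2720,0.2139)=-0.9043;  ψ=arccos(0.0553)=1.5155;  θ2=γ+ψ≈0.6112
arm 3 (φ=240.0°): x'=0.0151, y'=0.0882
  A cos θ + B sin θ = C:  0.1149·cos θ + -0.2720·sin θ = 0.0907
  √(A²+B²)=0.2953;  θ3 = -1.1712+1.2586 ≈ 0.0874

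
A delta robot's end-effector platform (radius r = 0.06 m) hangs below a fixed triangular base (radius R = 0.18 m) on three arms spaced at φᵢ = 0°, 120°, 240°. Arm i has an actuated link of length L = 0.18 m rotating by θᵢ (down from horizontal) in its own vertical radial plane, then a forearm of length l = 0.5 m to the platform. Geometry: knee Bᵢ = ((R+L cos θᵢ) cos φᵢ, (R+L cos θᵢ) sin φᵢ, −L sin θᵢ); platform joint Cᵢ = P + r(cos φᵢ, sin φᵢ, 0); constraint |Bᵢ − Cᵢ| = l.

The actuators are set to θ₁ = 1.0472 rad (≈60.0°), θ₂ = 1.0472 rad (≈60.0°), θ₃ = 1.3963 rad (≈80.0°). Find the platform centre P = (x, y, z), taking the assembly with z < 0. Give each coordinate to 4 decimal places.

(0.0397, 0.0687, -0.6209)

arm 1 at φ=0.0°: e+L cos θ1 = 0.2100;  S1 = (0.2100, 0.0000, -0.1559)
S2 = (0.2100·cos120.0°, 0.2100·sin120.0°, -0.1559) = (-0.1050, 0.1819, -0.1559)
φ3=240.0°: virtual centre (-0.0756, -0.1310, -0.1773), radius l
eliminate P² terms by subtracting sphere 1 from 2 and 3
plane₁₂: -0.6300x+0.3637y+0.0000z = 0.0000
det = 0.3728;  x = 0.0138+-0.0417z,  y = 0.0238+-0.0723z
into |P−S₁|² = l²: 1.0070z² + 0.3247z + -0.1866 = 0;  Δ = 0.8571;  z = -0.6209 or 0.2985 → z<0 root = -0.6209
x = 0.0397, y = 0.0687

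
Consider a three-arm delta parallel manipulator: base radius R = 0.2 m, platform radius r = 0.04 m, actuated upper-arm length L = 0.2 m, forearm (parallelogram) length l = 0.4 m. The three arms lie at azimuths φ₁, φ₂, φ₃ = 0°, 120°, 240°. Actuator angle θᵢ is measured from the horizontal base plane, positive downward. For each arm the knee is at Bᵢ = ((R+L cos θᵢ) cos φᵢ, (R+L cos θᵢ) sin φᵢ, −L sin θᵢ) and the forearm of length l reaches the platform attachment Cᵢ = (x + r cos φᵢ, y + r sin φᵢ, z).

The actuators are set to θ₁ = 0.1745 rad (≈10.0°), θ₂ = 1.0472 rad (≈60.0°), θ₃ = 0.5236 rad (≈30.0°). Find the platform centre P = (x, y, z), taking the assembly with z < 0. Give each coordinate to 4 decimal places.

(0.0887, -0.0750, -0.3218)

φ1=0.0°: virtual centre (0.3570, 0.0000, -0.0347), radius l
φ2=120.0°: virtual centre (-0.1300, 0.2252, -0.1732), radius l
φ3=240.0°: virtual centre (-0.1666, -0.2886, -0.1000), radius l
subtract pairs → two planes through P
linear system: -0.9739x+0.4503y = -0.0310−-0.2770z; -1.0471x+-0.5771y = -0.0076−-0.1306z
Cramer: x(z) = 0.0206-0.2115z;  y(z) = -0.0243+0.1576z
sphere 1 gives Az²+Bz+C=0 with A=1.0696, B=0.2041, C=-0.0451;  B²−4AC=0.2346;  roots -0.3218, 0.1310;  negative root z = -0.3218
x = 0.0887, y = -0.0750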